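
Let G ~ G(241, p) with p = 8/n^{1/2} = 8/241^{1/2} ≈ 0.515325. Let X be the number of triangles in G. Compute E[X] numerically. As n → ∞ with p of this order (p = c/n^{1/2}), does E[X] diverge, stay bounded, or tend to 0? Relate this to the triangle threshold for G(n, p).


Number of potential triangles: C(241, 3) = 2303960.
Each occurs with probability p³ ≈ (0.515325)³ ≈ 1.36849872e-01.
By linearity: E[X] = C(241, 3)·p³ ≈ 2303960 · 1.36849872e-01 ≈ 315296.632238.
Since α = 1/2 < 1, p = c/n^{1/2} ≫ 1/n is above the triangle threshold p ~ 1/n. Asymptotically E[X] ~ (c³/6)·n^{3(1−α)} = (8³/6)·n^{1.5} → ∞; triangles are abundant w.h.p.

E[X] ≈ 315296.632238; in regime p = Θ(1/n^{1/2}) E[X] diverges (above the triangle threshold p ~ 1/n).


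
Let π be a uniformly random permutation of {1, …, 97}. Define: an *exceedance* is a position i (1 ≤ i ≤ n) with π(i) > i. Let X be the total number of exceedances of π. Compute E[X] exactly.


Write X = Σ_{i=1}^{97} X_i, where X_i = 1_{π(i) > i}.
For each fixed i, π(i) is uniform over {1, …, 97} (marginal of a uniform permutation), so P[π(i) > i] = (n − i)/n. Summing: Σ_{i=1}^{97} (n − i)/n = (0 + 1 + … + 96)/97 = 97(97 − 1)/(2·97) = (97 − 1)/2.
Hence E[X] = Σ_{i=1}^{97} (97 − i)/97 = 48 ≈ 48.00000.

E[X] = 48 = 48.00000.


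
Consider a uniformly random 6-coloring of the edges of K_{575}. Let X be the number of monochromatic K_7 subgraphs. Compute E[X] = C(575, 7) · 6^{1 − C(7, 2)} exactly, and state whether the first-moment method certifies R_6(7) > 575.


E[X] = C(575, 7) · 6^{1 − 21} = 3974871393896975 · 6^{−20} = 3974871393896975/3656158440062976.
As a reduced fraction: E[X] = 3974871393896975/3656158440062976 ≈ 1.0871715.
Is E[X] < 1? NO.
Since E[X] ≥ 1, the first-moment bound is inconclusive at n = 575; it does NOT by itself certify R_6(7) > 575.

E[X] = 3974871393896975/3656158440062976 ≈ 1.0871715; E[X] ≥ 1; first-moment method inconclusive here.


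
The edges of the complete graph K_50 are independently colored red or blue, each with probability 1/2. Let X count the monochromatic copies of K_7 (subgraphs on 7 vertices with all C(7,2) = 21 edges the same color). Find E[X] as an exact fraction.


Let X = Σ_S X_S over the C(50, 7) = 99884400 subsets S of size 7, where X_S = 1 if the K_7 on S is monochromatic.
For a fixed S, the K_7 on S has C(7, 2) = 21 edges. P[all 21 edges red] = (1/2)^21, and likewise for blue, so P[monochromatic] = 2·(1/2)^21 = 2^{1 − 21} = 1/1048576.
By linearity: E[X] = C(50, 7) · 2^{1 − 21} = 99884400 · 1/1048576 = 6242775/65536.
Numerically: E[X] ≈ 95.257187.

E[X] = C(50,7)·2^(1−C(7,2)) = 6242775/65536 ≈ 95.257187.


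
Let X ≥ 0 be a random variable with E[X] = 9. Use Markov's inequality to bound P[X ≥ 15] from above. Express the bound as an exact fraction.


μ = E[X] = 9, a = 15.
Markov: P[X ≥ 15] ≤ μ/a = (9)/15 = 3/5.
Numerically: ≈ 0.600.
(Since a = 15 > μ = 9.000, the bound 3/5 is < 1 and informative.)

P[X ≥ 15] ≤ 3/5 ≈ 0.600.


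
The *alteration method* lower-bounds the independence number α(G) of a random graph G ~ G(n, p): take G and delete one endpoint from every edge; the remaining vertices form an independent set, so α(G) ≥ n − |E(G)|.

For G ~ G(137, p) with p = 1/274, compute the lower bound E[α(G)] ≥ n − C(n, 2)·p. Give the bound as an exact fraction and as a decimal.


E[|E(G)|] = C(137, 2)·p = 9316 · (1/274) = 34.
E[α(G)] ≥ n − E[|E(G)|] = 137 − 34 = 103.
Numerically: ≈ 103.0000.
(This is only a lower bound; the true E[α(G)] may be larger.)

E[α(G)] ≥ 103 ≈ 103.0000.


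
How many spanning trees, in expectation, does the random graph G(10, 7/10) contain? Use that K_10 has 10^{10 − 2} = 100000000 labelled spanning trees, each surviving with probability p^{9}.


K_10 has 10^{10 − 2} = 100000000 labelled spanning trees.
For each such spanning tree H, let X_H = 1 if all 9 edges of H are present in G. Then P[X_H = 1] = p^{9} = (7/10)^{9} = 40353607/1000000000.
By linearity: E[X] = Σ_H E[X_H] = 100000000 · p^{9} = 100000000 · 40353607/1000000000 = 40353607/10.
Numerically: E[X] ≈ 4.0354e+06.

E[X] = 100000000 · (7/10)^{9} = 40353607/10 ≈ 4.0354e+06.


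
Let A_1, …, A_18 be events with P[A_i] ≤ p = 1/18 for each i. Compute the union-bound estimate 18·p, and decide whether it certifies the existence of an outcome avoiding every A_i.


Union bound: P[∪_{i=1}^{18} A_i] ≤ Σ_i P[A_i] ≤ 18·p = 18·(1/18) = 1.
Numerically: 1 ≈ 1.0000.
Is 1 < 1? NO.
Since the bound 1 is ≥ 1, the union bound is uninformative here; it does NOT by itself certify existence.

18·p = 1 ≈ 1.0000; existence NOT certified by the union bound.


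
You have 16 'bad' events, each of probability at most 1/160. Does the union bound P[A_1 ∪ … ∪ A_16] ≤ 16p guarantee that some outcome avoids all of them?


Union bound: P[∪_{i=1}^{16} A_i] ≤ Σ_i P[A_i] ≤ 16·p = 16·(1/160) = 1/10.
Numerically: 1/10 ≈ 0.100000.
Is 1/10 < 1? YES.
Since P[∪ A_i] ≤ 1/10 < 1, the complement has P[∩ A_i^c] ≥ 1 − 1/10 = 9/10 > 0, so some outcome avoids every A_i.

16·p = 1/10 ≈ 0.100000; existence CERTIFIED by the union bound.


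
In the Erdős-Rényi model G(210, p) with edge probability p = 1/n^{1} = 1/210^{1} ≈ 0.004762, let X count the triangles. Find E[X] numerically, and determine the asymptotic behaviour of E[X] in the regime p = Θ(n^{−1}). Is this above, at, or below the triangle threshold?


Number of potential triangles: C(210, 3) = 1521520.
Each occurs with probability p³ ≈ (0.004762)³ ≈ 1.079797e-07.
By linearity: E[X] = C(210, 3)·p³ ≈ 1521520 · 1.079797e-07 ≈ 0.1643.
Here α = 1, so p = 1/n is exactly at the triangle threshold p ~ 1/n. Asymptotically E[X] → c³/6 = 1³/6 = 1/6 ≈ 0.1667, a bounded constant. In this regime the triangle count is asymptotically Poisson(c³/6).

E[X] ≈ 0.1643; in regime p = Θ(1/n^{1}) E[X] stays bounded (at the triangle threshold p ~ 1/n).


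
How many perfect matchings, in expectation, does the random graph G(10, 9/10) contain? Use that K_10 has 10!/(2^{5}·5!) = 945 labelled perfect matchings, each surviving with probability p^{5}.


K_10 has 10!/(2^{5}·5!) = 945 labelled perfect matchings.
For each such perfect matching H, let X_H = 1 if all 5 edges of H are present in G. Then P[X_H = 1] = p^{5} = (9/10)^{5} = 59049/100000.
By linearity: E[X] = Σ_H E[X_H] = 945 · p^{5} = 945 · 59049/100000 = 11160261/20000.
Numerically: E[X] ≈ 558.

E[X] = 945 · (9/10)^{5} = 11160261/20000 ≈ 558.


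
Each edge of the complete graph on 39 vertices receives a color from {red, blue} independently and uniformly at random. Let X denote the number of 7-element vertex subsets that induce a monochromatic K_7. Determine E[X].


Let X = Σ_S X_S over the C(39, 7) = 15380937 subsets S of size 7, where X_S = 1 if the K_7 on S is monochromatic.
For a fixed S, the K_7 on S has C(7, 2) = 21 edges. P[all 21 edges red] = (1/2)^21, and likewise for blue, so P[monochromatic] = 2·(1/2)^21 = 2^{1 − 21} = 1/1048576.
By linearity: E[X] = C(39, 7) · 2^{1 − 21} = 15380937 · 1/1048576 = 15380937/1048576.
Numerically: E[X] ≈ 14.668405.

E[X] = C(39,7)·2^(1−C(7,2)) = 15380937/1048576 ≈ 14.668405.


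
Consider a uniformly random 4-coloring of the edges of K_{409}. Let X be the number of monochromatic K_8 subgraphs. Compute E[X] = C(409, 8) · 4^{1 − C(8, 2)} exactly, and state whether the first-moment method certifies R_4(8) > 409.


E[X] = C(409, 8) · 4^{1 − 28} = 18128041135797879 · 4^{−27} = 18128041135797879/18014398509481984.
As a reduced fraction: E[X] = 18128041135797879/18014398509481984 ≈ 1.00631.
Is E[X] < 1? NO.
Since E[X] ≥ 1, the first-moment bound is inconclusive at n = 409; it does NOT by itself certify R_4(8) > 409.

E[X] = 18128041135797879/18014398509481984 ≈ 1.00631; E[X] ≥ 1; first-moment method inconclusive here.


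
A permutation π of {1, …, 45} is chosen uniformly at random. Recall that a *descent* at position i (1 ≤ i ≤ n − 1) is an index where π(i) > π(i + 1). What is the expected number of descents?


Write X = Σ X_I over i = 1, …, 44, with X_I the indicator of one descent.
There are 44 indicators.
For each fixed i, the pair (π(i), π(i+1)) is a uniformly random ordered pair of distinct values from {1, …, 45}; by symmetry P[π(i) > π(i+1)] = 1/2.
By linearity: E[X] = 44 · (1/2) = (45 − 1) · (1/2) = 22 ≈ 22.0000.

E[X] = 22 = 22.0000.


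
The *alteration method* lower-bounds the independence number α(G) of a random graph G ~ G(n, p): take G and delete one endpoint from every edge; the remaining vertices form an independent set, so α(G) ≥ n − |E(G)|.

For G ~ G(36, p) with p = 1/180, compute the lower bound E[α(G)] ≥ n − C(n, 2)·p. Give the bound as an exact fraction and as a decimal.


E[|E(G)|] = C(36, 2)·p = 630 · (1/180) = 7/2.
E[α(G)] ≥ n − E[|E(G)|] = 36 − 7/2 = 65/2.
Numerically: ≈ 32.500000.
(This is only a lower bound; the true E[α(G)] may be larger.)

E[α(G)] ≥ 65/2 ≈ 32.500000.


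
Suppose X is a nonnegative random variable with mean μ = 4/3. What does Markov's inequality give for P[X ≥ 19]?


μ = E[X] = 4/3, a = 19.
Markov: P[X ≥ 19] ≤ μ/a = (4/3)/19 = 4/57.
Numerically: ≈ 0.07018.
(Since a = 19 > μ = 1.33333, the bound 4/57 is < 1 and informative.)

P[X ≥ 19] ≤ 4/57 ≈ 0.07018.


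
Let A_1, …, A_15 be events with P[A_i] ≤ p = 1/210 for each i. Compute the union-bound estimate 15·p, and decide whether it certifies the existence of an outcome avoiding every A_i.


Union bound: P[∪_{i=1}^{15} A_i] ≤ Σ_i P[A_i] ≤ 15·p = 15·(1/210) = 1/14.
Numerically: 1/14 ≈ 0.0714286.
Is 1/14 < 1? YES.
Since P[∪ A_i] ≤ 1/14 < 1, the complement has P[∩ A_i^c] ≥ 1 − 1/14 = 13/14 > 0, so some outcome avoids every A_i.

15·p = 1/14 ≈ 0.0714286; existence CERTIFIED by the union bound.


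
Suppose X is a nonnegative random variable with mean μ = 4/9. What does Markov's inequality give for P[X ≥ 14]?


μ = E[X] = 4/9, a = 14.
Markov: P[X ≥ 14] ≤ μ/a = (4/9)/14 = 2/63.
Numerically: ≈ 0.032.
(Since a = 14 > μ = 0.444, the bound 2/63 is < 1 and informative.)

P[X ≥ 14] ≤ 2/63 ≈ 0.032.


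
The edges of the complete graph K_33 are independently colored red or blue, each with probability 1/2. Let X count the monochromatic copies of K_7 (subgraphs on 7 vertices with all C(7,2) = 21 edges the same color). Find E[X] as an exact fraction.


Let X = Σ_S X_S over the C(33, 7) = 4272048 subsets S of size 7, where X_S = 1 if the K_7 on S is monochromatic.
For a fixed S, the K_7 on S has C(7, 2) = 21 edges. P[all 21 edges red] = (1/2)^21, and likewise for blue, so P[monochromatic] = 2·(1/2)^21 = 2^{1 − 21} = 1/1048576.
Summing: E[X] = C(33, 7) · 2^{1 − 21} = 4272048 · 1/1048576 = 267003/65536.
Numerically: E[X] ≈ 4.07414.

E[X] = C(33,7)·2^(1−C(7,2)) = 267003/65536 ≈ 4.07414.


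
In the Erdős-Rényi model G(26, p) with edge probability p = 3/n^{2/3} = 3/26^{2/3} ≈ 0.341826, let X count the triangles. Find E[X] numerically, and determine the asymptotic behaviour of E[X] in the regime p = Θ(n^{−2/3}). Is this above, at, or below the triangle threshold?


Number of potential triangles: C(26, 3) = 2600.
Each occurs with probability p³ ≈ (0.341826)³ ≈ 3.99408284e-02.
By linearity: E[X] = C(26, 3)·p³ ≈ 2600 · 3.99408284e-02 ≈ 103.846154.
Since α = 2/3 < 1, p = c/n^{2/3} ≫ 1/n is above the triangle threshold p ~ 1/n. Asymptotically E[X] ~ (c³/6)·n^{3(1−α)} = (3³/6)·n^{1} → ∞; triangles are abundant w.h.p.

E[X] ≈ 103.846154; in regime p = Θ(1/n^{2/3}) E[X] diverges (above the triangle threshold p ~ 1/n).


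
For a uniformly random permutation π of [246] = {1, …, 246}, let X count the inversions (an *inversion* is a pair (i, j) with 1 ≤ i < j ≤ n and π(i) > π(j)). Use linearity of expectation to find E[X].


Write X = Σ X_I over the C(246, 2) = 30135 pairs i < j, with X_I the indicator of one inversion.
There are 30135 indicators.
For each fixed pair i < j, the values π(i) and π(j) are two distinct elements of {1, …, 246} in uniformly random order; by symmetry P[π(i) > π(j)] = 1/2.
By linearity: E[X] = 30135 · (1/2) = C(246, 2) · (1/2) = 30135/2 = 30135/2 ≈ 15067.50000.

E[X] = 30135/2 = 15067.50000.


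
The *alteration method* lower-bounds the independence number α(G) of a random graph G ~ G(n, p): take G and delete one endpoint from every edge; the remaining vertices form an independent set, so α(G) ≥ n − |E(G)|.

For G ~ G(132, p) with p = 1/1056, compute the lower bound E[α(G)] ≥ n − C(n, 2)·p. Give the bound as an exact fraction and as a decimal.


E[|E(G)|] = C(132, 2)·p = 8646 · (1/1056) = 131/16.
E[α(G)] ≥ n − E[|E(G)|] = 132 − 131/16 = 1981/16.
Numerically: ≈ 123.81250.
(This is only a lower bound; the true E[α(G)] may be larger.)

E[α(G)] ≥ 1981/16 ≈ 123.81250.


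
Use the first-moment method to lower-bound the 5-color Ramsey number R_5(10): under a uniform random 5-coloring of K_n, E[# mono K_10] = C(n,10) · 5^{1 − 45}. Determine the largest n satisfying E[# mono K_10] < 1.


We need C(n, 10) · 5^{1 − 45} < 1, i.e. C(n, 10) < 5^{45 − 1} = 5684341886080801486968994140625.
Check values of n near the boundary:
  n = 5388: C(5388, 10) = 5634865093375880654852250419586; 5634865093375880654852250419586 < 5684341886080801486968994140625? YES
  n = 5389: C(5389, 10) = 5645340767466558997768874792926; 5645340767466558997768874792926 < 5684341886080801486968994140625? YES
  n = 5390: C(5390, 10) = 5655833965919099070255434039753; 5655833965919099070255434039753 < 5684341886080801486968994140625? YES
  n = 5391: C(5391, 10) = 5666344714787188828795213697883; 5666344714787188828795213697883 < 5684341886080801486968994140625? YES
  n = 5392: C(5392, 10) = 5676873040158402483252283957448; 5676873040158402483252283957448 < 5684341886080801486968994140625? YES
  n = 5393: C(5393, 10) = 5687418968154238267170642278008; 5687418968154238267170642278008 < 5684341886080801486968994140625? NO
  n = 5394: C(5394, 10) = 5697982524930156243149785372878; 5697982524930156243149785372878 < 5684341886080801486968994140625? NO
The largest n with C(n, 10) < 5684341886080801486968994140625 is n = 5392 (where E[X] = 5676873040158402483252283957448/5684341886080801486968994140625 ≈ 0.998686). Hence R_5(10) > 5392, i.e. R_5(10) ≥ 5393.

Largest n = 5392; hence R_5(10) > 5392.


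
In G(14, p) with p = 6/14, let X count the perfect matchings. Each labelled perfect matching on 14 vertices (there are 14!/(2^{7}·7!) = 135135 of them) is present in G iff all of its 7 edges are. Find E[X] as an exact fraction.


K_14 has 14!/(2^{7}·7!) = 135135 labelled perfect matchings.
For each such perfect matching H, let X_H = 1 if all 7 edges of H are present in G. Then P[X_H = 1] = p^{7} = (3/7)^{7} = 2187/823543.
By linearity: E[X] = Σ_H E[X_H] = 135135 · p^{7} = 135135 · 2187/823543 = 42220035/117649.
Numerically: E[X] ≈ 359.

E[X] = 135135 · (3/7)^{7} = 42220035/117649 ≈ 359.


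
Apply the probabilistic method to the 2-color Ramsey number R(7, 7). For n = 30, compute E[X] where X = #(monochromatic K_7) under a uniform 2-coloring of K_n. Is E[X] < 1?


E[X] = C(30, 7) · 2^{1 − 21} = 2035800 · 2^{−20} = 2035800/1048576.
As a reduced fraction: E[X] = 254475/131072 ≈ 1.941490.
Is E[X] < 1? NO.
Since E[X] ≥ 1, the first-moment bound is inconclusive at n = 30; it does NOT by itself certify R(7, 7) > 30.

E[X] = 254475/131072 ≈ 1.941490; E[X] ≥ 1; first-moment method inconclusive here.


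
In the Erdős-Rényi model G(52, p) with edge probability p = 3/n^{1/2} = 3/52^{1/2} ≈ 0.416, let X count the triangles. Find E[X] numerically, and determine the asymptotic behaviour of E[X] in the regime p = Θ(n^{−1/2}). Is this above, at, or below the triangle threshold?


Number of potential triangles: C(52, 3) = 22100.
Each occurs with probability p³ ≈ (0.416)³ ≈ 7.200435e-02.
By linearity: E[X] = C(52, 3)·p³ ≈ 22100 · 7.200435e-02 ≈ 1591.2962.
Since α = 1/2 < 1, p = c/n^{1/2} ≫ 1/n is above the triangle threshold p ~ 1/n. Asymptotically E[X] ~ (c³/6)·n^{3(1−α)} = (3³/6)·n^{1.5} → ∞; triangles are abundant w.h.p.

E[X] ≈ 1591.2962; in regime p = Θ(1/n^{1/2}) E[X] diverges (above the triangle threshold p ~ 1/n).


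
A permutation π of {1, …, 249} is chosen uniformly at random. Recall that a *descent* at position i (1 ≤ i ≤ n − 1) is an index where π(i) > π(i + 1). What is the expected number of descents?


Write X = Σ X_I over i = 1, …, 248, with X_I the indicator of one descent.
There are 248 indicators.
For each fixed i, the pair (π(i), π(i+1)) is a uniformly random ordered pair of distinct values from {1, …, 249}; by symmetry P[π(i) > π(i+1)] = 1/2.
By linearity: E[X] = 248 · (1/2) = (249 − 1) · (1/2) = 124 ≈ 124.00000.

E[X] = 124 = 124.00000.


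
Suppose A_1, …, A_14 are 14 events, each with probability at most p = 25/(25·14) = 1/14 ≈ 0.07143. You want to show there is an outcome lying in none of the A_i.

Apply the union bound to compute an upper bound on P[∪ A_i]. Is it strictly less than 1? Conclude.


Union bound: P[∪_{i=1}^{14} A_i] ≤ Σ_i P[A_i] ≤ 14·p = 14·(1/14) = 1.
Numerically: 1 ≈ 1.00000.
Is 1 < 1? NO.
Since the bound 1 is ≥ 1, the union bound is uninformative here; it does NOT by itself certify existence.

14·p = 1 ≈ 1.00000; existence NOT certified by the union bound.


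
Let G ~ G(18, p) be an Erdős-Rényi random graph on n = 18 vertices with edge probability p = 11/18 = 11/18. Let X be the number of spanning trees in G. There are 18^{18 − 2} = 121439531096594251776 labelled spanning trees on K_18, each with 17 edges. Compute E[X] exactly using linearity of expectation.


K_18 has 18^{18 − 2} = 121439531096594251776 labelled spanning trees.
For each such spanning tree H, let X_H = 1 if all 17 edges of H are present in G. Then P[X_H = 1] = p^{17} = (11/18)^{17} = 505447028499293771/2185911559738696531968.
By linearity of expectation: E[X] = Σ_H E[X_H] = 121439531096594251776 · p^{17} = 121439531096594251776 · 505447028499293771/2185911559738696531968 = 505447028499293771/18.
Numerically: E[X] ≈ 2.81e+16.

E[X] = 121439531096594251776 · (11/18)^{17} = 505447028499293771/18 ≈ 2.81e+16.


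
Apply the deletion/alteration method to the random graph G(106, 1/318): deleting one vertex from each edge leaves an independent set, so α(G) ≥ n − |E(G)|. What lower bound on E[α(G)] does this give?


E[|E(G)|] = C(106, 2)·p = 5565 · (1/318) = 35/2.
E[α(G)] ≥ n − E[|E(G)|] = 106 − 35/2 = 177/2.
Numerically: ≈ 88.500.
(This is only a lower bound; the true E[α(G)] may be larger.)

E[α(G)] ≥ 177/2 ≈ 88.500.


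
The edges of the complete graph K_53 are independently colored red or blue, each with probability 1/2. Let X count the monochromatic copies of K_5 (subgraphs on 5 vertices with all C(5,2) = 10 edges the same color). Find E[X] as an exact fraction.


Let X = Σ_S X_S over the C(53, 5) = 2869685 subsets S of size 5, where X_S = 1 if the K_5 on S is monochromatic.
For a fixed S, the K_5 on S has C(5, 2) = 10 edges. P[all 10 edges red] = (1/2)^10, and likewise for blue, so P[monochromatic] = 2·(1/2)^10 = 2^{1 − 10} = 1/512.
By linearity: E[X] = C(53, 5) · 2^{1 − 10} = 2869685 · 1/512 = 2869685/512.
Numerically: E[X] ≈ 5604.854.

E[X] = C(53,5)·2^(1−C(5,2)) = 2869685/512 ≈ 5604.854.


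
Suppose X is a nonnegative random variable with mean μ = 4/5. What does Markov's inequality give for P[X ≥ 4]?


μ = E[X] = 4/5, a = 4.
Markov: P[X ≥ 4] ≤ μ/a = (4/5)/4 = 1/5.
Numerically: ≈ 0.20000.
(Since a = 4 > μ = 0.80000, the bound 1/5 is < 1 and informative.)

P[X ≥ 4] ≤ 1/5 ≈ 0.20000.


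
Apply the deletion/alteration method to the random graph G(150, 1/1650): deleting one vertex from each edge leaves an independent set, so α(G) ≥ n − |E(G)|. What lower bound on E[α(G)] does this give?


E[|E(G)|] = C(150, 2)·p = 11175 · (1/1650) = 149/22.
E[α(G)] ≥ n − E[|E(G)|] = 150 − 149/22 = 3151/22.
Numerically: ≈ 143.227273.
(This is only a lower bound; the true E[α(G)] may be larger.)

E[α(G)] ≥ 3151/22 ≈ 143.227273.


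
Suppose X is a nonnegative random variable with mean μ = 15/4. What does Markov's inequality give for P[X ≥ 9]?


μ = E[X] = 15/4, a = 9.
Markov: P[X ≥ 9] ≤ μ/a = (15/4)/9 = 5/12.
Numerically: ≈ 0.4167.
(Since a = 9 > μ = 3.7500, the bound 5/12 is < 1 and informative.)

P[X ≥ 9] ≤ 5/12 ≈ 0.4167.


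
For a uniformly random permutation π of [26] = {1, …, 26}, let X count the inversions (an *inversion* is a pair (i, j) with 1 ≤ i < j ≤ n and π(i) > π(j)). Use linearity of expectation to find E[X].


Write X = Σ X_I over the C(26, 2) = 325 pairs i < j, with X_I the indicator of one inversion.
There are 325 indicators.
For each fixed pair i < j, the values π(i) and π(j) are two distinct elements of {1, …, 26} in uniformly random order; by symmetry P[π(i) > π(j)] = 1/2.
By linearity: E[X] = 325 · (1/2) = C(26, 2) · (1/2) = 325/2 = 325/2 ≈ 162.500000.

E[X] = 325/2 = 162.500000.


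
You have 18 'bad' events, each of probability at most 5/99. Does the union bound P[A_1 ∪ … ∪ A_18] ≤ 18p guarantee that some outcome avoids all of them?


Union bound: P[∪_{i=1}^{18} A_i] ≤ Σ_i P[A_i] ≤ 18·p = 18·(5/99) = 10/11.
Numerically: 10/11 ≈ 0.909091.
Is 10/11 < 1? YES.
Since P[∪ A_i] ≤ 10/11 < 1, the complement has P[∩ A_i^c] ≥ 1 − 10/11 = 1/11 > 0, so some outcome avoids every A_i.

18·p = 10/11 ≈ 0.909091; existence CERTIFIED by the union bound.


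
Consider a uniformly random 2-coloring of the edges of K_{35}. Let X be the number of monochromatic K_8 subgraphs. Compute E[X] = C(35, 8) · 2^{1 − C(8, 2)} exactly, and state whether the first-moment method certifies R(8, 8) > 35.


E[X] = C(35, 8) · 2^{1 − 28} = 23535820 · 2^{−27} = 23535820/134217728.
As a reduced fraction: E[X] = 5883955/33554432 ≈ 0.17536.
Is E[X] < 1? YES.
Since E[X] < 1, there exists a 2-coloring of K_{35} with no monochromatic K_8; hence R(8, 8) > 35.

E[X] = 5883955/33554432 ≈ 0.17536; E[X] < 1, so R(8, 8) > 35.


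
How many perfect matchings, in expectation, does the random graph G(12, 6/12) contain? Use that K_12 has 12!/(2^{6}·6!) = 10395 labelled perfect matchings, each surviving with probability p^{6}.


K_12 has 12!/(2^{6}·6!) = 10395 labelled perfect matchings.
For each such perfect matching H, let X_H = 1 if all 6 edges of H are present in G. Then P[X_H = 1] = p^{6} = (1/2)^{6} = 1/64.
By linearity of expectation: E[X] = Σ_H E[X_H] = 10395 · p^{6} = 10395 · 1/64 = 10395/64.
Numerically: E[X] ≈ 162.42.

E[X] = 10395 · (1/2)^{6} = 10395/64 ≈ 162.42.


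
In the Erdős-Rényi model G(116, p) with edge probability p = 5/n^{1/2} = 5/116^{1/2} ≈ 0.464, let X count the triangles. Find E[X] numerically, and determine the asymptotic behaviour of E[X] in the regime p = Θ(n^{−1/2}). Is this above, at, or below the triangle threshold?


Number of potential triangles: C(116, 3) = 253460.
Each occurs with probability p³ ≈ (0.464)³ ≈ 1.00051e-01.
By linearity: E[X] = C(116, 3)·p³ ≈ 253460 · 1.00051e-01 ≈ 25359.020.
Since α = 1/2 < 1, p = c/n^{1/2} ≫ 1/n is above the triangle threshold p ~ 1/n. Asymptotically E[X] ~ (c³/6)·n^{3(1−α)} = (5³/6)·n^{1.5} → ∞; triangles are abundant w.h.p.

E[X] ≈ 25359.020; in regime p = Θ(1/n^{1/2}) E[X] diverges (above the triangle threshold p ~ 1/n).


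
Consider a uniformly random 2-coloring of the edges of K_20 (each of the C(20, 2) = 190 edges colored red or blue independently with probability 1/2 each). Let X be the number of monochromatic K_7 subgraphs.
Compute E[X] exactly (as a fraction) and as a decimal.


Let X = Σ_S X_S over the C(20, 7) = 77520 subsets S of size 7, where X_S = 1 if the K_7 on S is monochromatic.
For a fixed S, the K_7 on S has C(7, 2) = 21 edges. P[all 21 edges red] = (1/2)^21, and likewise for blue, so P[monochromatic] = 2·(1/2)^21 = 2^{1 − 21} = 1/1048576.
By linearity of expectation: E[X] = C(20, 7) · 2^{1 − 21} = 77520 · 1/1048576 = 4845/65536.
Numerically: E[X] ≈ 0.074.

E[X] = C(20,7)·2^(1−C(7,2)) = 4845/65536 ≈ 0.074.


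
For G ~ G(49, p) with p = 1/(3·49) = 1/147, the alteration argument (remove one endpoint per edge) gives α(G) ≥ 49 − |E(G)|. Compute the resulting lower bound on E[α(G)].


E[|E(G)|] = C(49, 2)·p = 1176 · (1/147) = 8.
E[α(G)] ≥ n − E[|E(G)|] = 49 − 8 = 41.
Numerically: ≈ 41.000000.
(This is only a lower bound; the true E[α(G)] may be larger.)

E[α(G)] ≥ 41 ≈ 41.000000.


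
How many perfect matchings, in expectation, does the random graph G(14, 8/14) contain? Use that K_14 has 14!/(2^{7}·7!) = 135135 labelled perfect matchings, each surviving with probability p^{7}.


K_14 has 14!/(2^{7}·7!) = 135135 labelled perfect matchings.
For each such perfect matching H, let X_H = 1 if all 7 edges of H are present in G. Then P[X_H = 1] = p^{7} = (4/7)^{7} = 16384/823543.
By linearity of expectation: E[X] = Σ_H E[X_H] = 135135 · p^{7} = 135135 · 16384/823543 = 316293120/117649.
Numerically: E[X] ≈ 2688.

E[X] = 135135 · (4/7)^{7} = 316293120/117649 ≈ 2688.


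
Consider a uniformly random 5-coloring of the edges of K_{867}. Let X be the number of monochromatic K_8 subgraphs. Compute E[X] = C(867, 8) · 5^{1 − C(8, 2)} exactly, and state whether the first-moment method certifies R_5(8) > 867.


E[X] = C(867, 8) · 5^{1 − 28} = 7665949963452117060 · 5^{−27} = 7665949963452117060/7450580596923828125.
As a reduced fraction: E[X] = 1533189992690423412/1490116119384765625 ≈ 1.0289064.
Is E[X] < 1? NO.
Since E[X] ≥ 1, the first-moment bound is inconclusive at n = 867; it does NOT by itself certify R_5(8) > 867.

E[X] = 1533189992690423412/1490116119384765625 ≈ 1.0289064; E[X] ≥ 1; first-moment method inconclusive here.


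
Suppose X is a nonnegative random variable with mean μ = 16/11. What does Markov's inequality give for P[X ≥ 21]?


μ = E[X] = 16/11, a = 21.
Markov: P[X ≥ 21] ≤ μ/a = (16/11)/21 = 16/231.
Numerically: ≈ 0.0693.
(Since a = 21 > μ = 1.4545, the bound 16/231 is < 1 and informative.)

P[X ≥ 21] ≤ 16/231 ≈ 0.0693.


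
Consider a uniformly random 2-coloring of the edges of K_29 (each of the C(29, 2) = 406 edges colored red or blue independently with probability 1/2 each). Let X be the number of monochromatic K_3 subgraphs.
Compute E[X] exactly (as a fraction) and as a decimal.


Let X = Σ_S X_S over the C(29, 3) = 3654 subsets S of size 3, where X_S = 1 if the K_3 on S is monochromatic.
For a fixed S, the K_3 on S has C(3, 2) = 3 edges. P[all 3 edges red] = (1/2)^3, and likewise for blue, so P[monochromatic] = 2·(1/2)^3 = 2^{1 − 3} = 1/4.
By linearity: E[X] = C(29, 3) · 2^{1 − 3} = 3654 · 1/4 = 1827/2.
Numerically: E[X] ≈ 913.500.

E[X] = C(29,3)·2^(1−C(3,2)) = 1827/2 ≈ 913.500.


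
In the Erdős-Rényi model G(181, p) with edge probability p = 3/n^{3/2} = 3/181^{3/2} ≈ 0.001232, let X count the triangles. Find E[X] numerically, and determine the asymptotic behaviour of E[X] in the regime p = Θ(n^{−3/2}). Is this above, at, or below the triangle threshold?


Number of potential triangles: C(181, 3) = 971970.
Each occurs with probability p³ ≈ (0.001232)³ ≈ 1.869865e-09.
By linearity: E[X] = C(181, 3)·p³ ≈ 971970 · 1.869865e-09 ≈ 0.0018.
Since α = 3/2 > 1, p = c/n^{3/2} = o(1/n) is below the triangle threshold p ~ 1/n. Asymptotically E[X] ~ (c³/6)·n^{3(1−α)} = (3³/6)·n^{-1.5} → 0, so by Markov's inequality G has no triangles w.h.p.

E[X] ≈ 0.0018; in regime p = Θ(1/n^{3/2}) E[X] tends to 0 (below the triangle threshold p ~ 1/n).


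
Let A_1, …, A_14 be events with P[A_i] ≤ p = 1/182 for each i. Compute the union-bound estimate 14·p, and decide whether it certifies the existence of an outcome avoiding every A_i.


Union bound: P[∪_{i=1}^{14} A_i] ≤ Σ_i P[A_i] ≤ 14·p = 14·(1/182) = 1/13.
Numerically: 1/13 ≈ 0.077.
Is 1/13 < 1? YES.
Since P[∪ A_i] ≤ 1/13 < 1, the complement has P[∩ A_i^c] ≥ 1 − 1/13 = 12/13 > 0, so some outcome avoids every A_i.

14·p = 1/13 ≈ 0.077; existence CERTIFIED by the union bound.


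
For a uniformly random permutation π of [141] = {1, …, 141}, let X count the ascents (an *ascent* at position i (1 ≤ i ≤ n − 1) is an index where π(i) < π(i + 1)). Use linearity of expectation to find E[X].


Write X = Σ X_I over i = 1, …, 140, with X_I the indicator of one ascent.
There are 140 indicators.
For each fixed i, the pair (π(i), π(i+1)) is a uniformly random ordered pair of distinct values from {1, …, 141}; by symmetry P[π(i) < π(i+1)] = 1/2.
By linearity: E[X] = 140 · (1/2) = (141 − 1) · (1/2) = 70 ≈ 70.0000.

E[X] = 70 = 70.0000.


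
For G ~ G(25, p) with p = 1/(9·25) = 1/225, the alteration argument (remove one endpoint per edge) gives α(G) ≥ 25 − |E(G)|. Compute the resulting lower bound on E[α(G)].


E[|E(G)|] = C(25, 2)·p = 300 · (1/225) = 4/3.
E[α(G)] ≥ n − E[|E(G)|] = 25 − 4/3 = 71/3.
Numerically: ≈ 23.667.
(This is only a lower bound; the true E[α(G)] may be larger.)

E[α(G)] ≥ 71/3 ≈ 23.667.


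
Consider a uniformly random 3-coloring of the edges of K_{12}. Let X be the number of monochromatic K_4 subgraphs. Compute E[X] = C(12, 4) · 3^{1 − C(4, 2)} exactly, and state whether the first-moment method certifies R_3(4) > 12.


E[X] = C(12, 4) · 3^{1 − 6} = 495 · 3^{−5} = 495/243.
As a reduced fraction: E[X] = 55/27 ≈ 2.0370370.
Is E[X] < 1? NO.
Since E[X] ≥ 1, the first-moment bound is inconclusive at n = 12; it does NOT by itself certify R_3(4) > 12.

E[X] = 55/27 ≈ 2.0370370; E[X] ≥ 1; first-moment method inconclusive here.


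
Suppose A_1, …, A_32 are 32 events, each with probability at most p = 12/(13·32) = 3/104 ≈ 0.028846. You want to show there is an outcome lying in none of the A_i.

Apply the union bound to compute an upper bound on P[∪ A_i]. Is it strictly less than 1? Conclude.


Union bound: P[∪_{i=1}^{32} A_i] ≤ Σ_i P[A_i] ≤ 32·p = 32·(3/104) = 12/13.
Numerically: 12/13 ≈ 0.923077.
Is 12/13 < 1? YES.
Since P[∪ A_i] ≤ 12/13 < 1, the complement has P[∩ A_i^c] ≥ 1 − 12/13 = 1/13 > 0, so some outcome avoids every A_i.

32·p = 12/13 ≈ 0.923077; existence CERTIFIED by the union bound.


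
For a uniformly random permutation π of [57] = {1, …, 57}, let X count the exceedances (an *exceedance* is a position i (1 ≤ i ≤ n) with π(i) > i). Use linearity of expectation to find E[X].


Write X = Σ_{i=1}^{57} X_i, where X_i = 1_{π(i) > i}.
For each fixed i, π(i) is uniform over {1, …, 57} (marginal of a uniform permutation), so P[π(i) > i] = (n − i)/n. Summing: Σ_{i=1}^{57} (n − i)/n = (0 + 1 + … + 56)/57 = 57(57 − 1)/(2·57) = (57 − 1)/2.
Hence E[X] = Σ_{i=1}^{57} (57 − i)/57 = 28 ≈ 28.0000.

E[X] = 28 = 28.0000.


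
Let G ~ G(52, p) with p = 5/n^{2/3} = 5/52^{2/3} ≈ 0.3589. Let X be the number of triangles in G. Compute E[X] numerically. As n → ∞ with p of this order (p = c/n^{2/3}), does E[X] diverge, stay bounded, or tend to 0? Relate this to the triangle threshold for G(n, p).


Number of potential triangles: C(52, 3) = 22100.
Each occurs with probability p³ ≈ (0.3589)³ ≈ 4.622781e-02.
By linearity: E[X] = C(52, 3)·p³ ≈ 22100 · 4.622781e-02 ≈ 1021.6346.
Since α = 2/3 < 1, p = c/n^{2/3} ≫ 1/n is above the triangle threshold p ~ 1/n. Asymptotically E[X] ~ (c³/6)·n^{3(1−α)} = (5³/6)·n^{1} → ∞; triangles are abundant w.h.p.

E[X] ≈ 1021.6346; in regime p = Θ(1/n^{2/3}) E[X] diverges (above the triangle threshold p ~ 1/n).


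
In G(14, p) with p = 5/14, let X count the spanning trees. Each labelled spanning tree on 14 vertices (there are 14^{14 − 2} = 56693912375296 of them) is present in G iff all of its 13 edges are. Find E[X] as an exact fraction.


K_14 has 14^{14 − 2} = 56693912375296 labelled spanning trees.
For each such spanning tree H, let X_H = 1 if all 13 edges of H are present in G. Then P[X_H = 1] = p^{13} = (5/14)^{13} = 1220703125/793714773254144.
By linearity of expectation: E[X] = Σ_H E[X_H] = 56693912375296 · p^{13} = 56693912375296 · 1220703125/793714773254144 = 1220703125/14.
Numerically: E[X] ≈ 8.71931e+07.

E[X] = 56693912375296 · (5/14)^{13} = 1220703125/14 ≈ 8.71931e+07.


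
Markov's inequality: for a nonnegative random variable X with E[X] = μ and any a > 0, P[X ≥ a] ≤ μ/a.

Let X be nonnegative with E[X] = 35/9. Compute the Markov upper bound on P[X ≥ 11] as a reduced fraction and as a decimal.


μ = E[X] = 35/9, a = 11.
Markov: P[X ≥ 11] ≤ μ/a = (35/9)/11 = 35/99.
Numerically: ≈ 0.35354.
(Since a = 11 > μ = 3.88889, the bound 35/99 is < 1 and informative.)

P[X ≥ 11] ≤ 35/99 ≈ 0.35354.


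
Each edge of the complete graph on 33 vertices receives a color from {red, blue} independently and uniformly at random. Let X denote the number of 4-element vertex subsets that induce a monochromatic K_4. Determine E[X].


Let X = Σ_S X_S over the C(33, 4) = 40920 subsets S of size 4, where X_S = 1 if the K_4 on S is monochromatic.
For a fixed S, the K_4 on S has C(4, 2) = 6 edges. P[all 6 edges red] = (1/2)^6, and likewise for blue, so P[monochromatic] = 2·(1/2)^6 = 2^{1 − 6} = 1/32.
By linearity: E[X] = C(33, 4) · 2^{1 − 6} = 40920 · 1/32 = 5115/4.
Numerically: E[X] ≈ 1278.7500.

E[X] = C(33,4)·2^(1−C(4,2)) = 5115/4 ≈ 1278.7500.


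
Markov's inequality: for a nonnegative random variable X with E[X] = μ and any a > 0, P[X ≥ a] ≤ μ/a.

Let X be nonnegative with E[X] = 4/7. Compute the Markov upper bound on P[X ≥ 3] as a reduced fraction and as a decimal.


μ = E[X] = 4/7, a = 3.
Markov: P[X ≥ 3] ≤ μ/a = (4/7)/3 = 4/21.
Numerically: ≈ 0.190476.
(Since a = 3 > μ = 0.571429, the bound 4/21 is < 1 and informative.)

P[X ≥ 3] ≤ 4/21 ≈ 0.190476.


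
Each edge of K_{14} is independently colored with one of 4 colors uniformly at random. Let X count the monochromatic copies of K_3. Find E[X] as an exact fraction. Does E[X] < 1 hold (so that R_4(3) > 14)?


E[X] = C(14, 3) · 4^{1 − 3} = 364 · 4^{−2} = 364/16.
As a reduced fraction: E[X] = 91/4 ≈ 22.75000.
Is E[X] < 1? NO.
Since E[X] ≥ 1, the first-moment bound is inconclusive at n = 14; it does NOT by itself certify R_4(3) > 14.

E[X] = 91/4 ≈ 22.75000; E[X] ≥ 1; first-moment method inconclusive here.


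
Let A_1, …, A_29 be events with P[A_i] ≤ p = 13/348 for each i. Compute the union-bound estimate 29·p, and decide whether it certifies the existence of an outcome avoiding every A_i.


Union bound: P[∪_{i=1}^{29} A_i] ≤ Σ_i P[A_i] ≤ 29·p = 29·(13/348) = 13/12.
Numerically: 13/12 ≈ 1.083.
Is 13/12 < 1? NO.
Since the bound 13/12 is ≥ 1, the union bound is uninformative here; it does NOT by itself certify existence.

29·p = 13/12 ≈ 1.083; existence NOT certified by the union bound.


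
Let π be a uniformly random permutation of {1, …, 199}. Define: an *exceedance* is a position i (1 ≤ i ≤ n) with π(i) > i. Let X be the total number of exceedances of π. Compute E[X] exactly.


Write X = Σ_{i=1}^{199} X_i, where X_i = 1_{π(i) > i}.
For each fixed i, π(i) is uniform over {1, …, 199} (marginal of a uniform permutation), so P[π(i) > i] = (n − i)/n. Summing: Σ_{i=1}^{199} (n − i)/n = (0 + 1 + … + 198)/199 = 199(199 − 1)/(2·199) = (199 − 1)/2.
Hence E[X] = Σ_{i=1}^{199} (199 − i)/199 = 99 ≈ 99.00000.

E[X] = 99 = 99.00000.


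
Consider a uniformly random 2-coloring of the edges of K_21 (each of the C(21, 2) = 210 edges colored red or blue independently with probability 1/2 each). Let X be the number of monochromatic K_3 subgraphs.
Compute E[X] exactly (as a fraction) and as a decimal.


Let X = Σ_S X_S over the C(21, 3) = 1330 subsets S of size 3, where X_S = 1 if the K_3 on S is monochromatic.
For a fixed S, the K_3 on S has C(3, 2) = 3 edges. P[all 3 edges red] = (1/2)^3, and likewise for blue, so P[monochromatic] = 2·(1/2)^3 = 2^{1 − 3} = 1/4.
By linearity: E[X] = C(21, 3) · 2^{1 − 3} = 1330 · 1/4 = 665/2.
Numerically: E[X] ≈ 332.500000.

E[X] = C(21,3)·2^(1−C(3,2)) = 665/2 ≈ 332.500000.


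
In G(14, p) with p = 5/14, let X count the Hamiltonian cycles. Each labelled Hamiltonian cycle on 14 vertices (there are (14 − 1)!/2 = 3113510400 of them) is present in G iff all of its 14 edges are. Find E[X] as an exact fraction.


K_14 has (14 − 1)!/2 = 3113510400 labelled Hamiltonian cycles.
For each such Hamiltonian cycle H, let X_H = 1 if all 14 edges of H are present in G. Then P[X_H = 1] = p^{14} = (5/14)^{14} = 6103515625/11112006825558016.
Summing the indicators: E[X] = Σ_H E[X_H] = 3113510400 · p^{14} = 3113510400 · 6103515625/11112006825558016 = 5302276611328125/3100448333024.
Numerically: E[X] ≈ 1710.2.

E[X] = 3113510400 · (5/14)^{14} = 5302276611328125/3100448333024 ≈ 1710.2.


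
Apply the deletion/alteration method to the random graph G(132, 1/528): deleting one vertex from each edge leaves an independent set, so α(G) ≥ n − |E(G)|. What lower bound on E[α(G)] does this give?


E[|E(G)|] = C(132, 2)·p = 8646 · (1/528) = 131/8.
E[α(G)] ≥ n − E[|E(G)|] = 132 − 131/8 = 925/8.
Numerically: ≈ 115.62500.
(This is only a lower bound; the true E[α(G)] may be larger.)

E[α(G)] ≥ 925/8 ≈ 115.62500.


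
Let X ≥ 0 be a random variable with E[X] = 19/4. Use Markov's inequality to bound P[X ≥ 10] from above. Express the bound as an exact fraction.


μ = E[X] = 19/4, a = 10.
Markov: P[X ≥ 10] ≤ μ/a = (19/4)/10 = 19/40.
Numerically: ≈ 0.475.
(Since a = 10 > μ = 4.750, the bound 19/40 is < 1 and informative.)

P[X ≥ 10] ≤ 19/40 ≈ 0.475.


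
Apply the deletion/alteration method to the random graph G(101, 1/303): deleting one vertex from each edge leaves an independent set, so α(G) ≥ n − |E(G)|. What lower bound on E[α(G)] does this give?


E[|E(G)|] = C(101, 2)·p = 5050 · (1/303) = 50/3.
E[α(G)] ≥ n − E[|E(G)|] = 101 − 50/3 = 253/3.
Numerically: ≈ 84.3333.
(This is only a lower bound; the true E[α(G)] may be larger.)

E[α(G)] ≥ 253/3 ≈ 84.3333.


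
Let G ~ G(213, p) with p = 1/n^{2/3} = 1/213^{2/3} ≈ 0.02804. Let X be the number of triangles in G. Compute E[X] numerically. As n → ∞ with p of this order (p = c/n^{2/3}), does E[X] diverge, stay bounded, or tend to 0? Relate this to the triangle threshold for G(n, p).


Number of potential triangles: C(213, 3) = 1587986.
Each occurs with probability p³ ≈ (0.02804)³ ≈ 2.204148e-05.
By linearity: E[X] = C(213, 3)·p³ ≈ 1587986 · 2.204148e-05 ≈ 35.0016.
Since α = 2/3 < 1, p = c/n^{2/3} ≫ 1/n is above the triangle threshold p ~ 1/n. Asymptotically E[X] ~ (c³/6)·n^{3(1−α)} = (1³/6)·n^{1} → ∞; triangles are abundant w.h.p.

E[X] ≈ 35.0016; in regime p = Θ(1/n^{2/3}) E[X] diverges (above the triangle threshold p ~ 1/n).


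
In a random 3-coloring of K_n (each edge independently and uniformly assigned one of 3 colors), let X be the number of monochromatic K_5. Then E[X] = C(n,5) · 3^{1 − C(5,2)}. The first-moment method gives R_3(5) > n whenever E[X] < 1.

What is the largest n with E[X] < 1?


We need C(n, 5) · 3^{1 − 10} < 1, i.e. C(n, 5) < 3^{10 − 1} = 19683.
Check values of n near the boundary:
  n = 18: C(18, 5) = 8568; 8568 < 19683? YES
  n = 19: C(19, 5) = 11628; 11628 < 19683? YES
  n = 20: C(20, 5) = 15504; 15504 < 19683? YES
  n = 21: C(21, 5) = 20349; 20349 < 19683? NO
  n = 22: C(22, 5) = 26334; 26334 < 19683? NO
  n = 23: C(23, 5) = 33649; 33649 < 19683? NO
The largest n with C(n, 5) < 19683 is n = 20 (where E[X] = 5168/6561 ≈ 0.7876848). Hence R_3(5) > 20, i.e. R_3(5) ≥ 21.

Largest n = 20; hence R_3(5) > 20.


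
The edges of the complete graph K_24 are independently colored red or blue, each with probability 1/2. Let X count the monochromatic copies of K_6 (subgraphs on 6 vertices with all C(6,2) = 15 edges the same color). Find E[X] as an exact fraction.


Let X = Σ_S X_S over the C(24, 6) = 134596 subsets S of size 6, where X_S = 1 if the K_6 on S is monochromatic.
For a fixed S, the K_6 on S has C(6, 2) = 15 edges. P[all 15 edges red] = (1/2)^15, and likewise for blue, so P[monochromatic] = 2·(1/2)^15 = 2^{1 − 15} = 1/16384.
By linearity of expectation: E[X] = C(24, 6) · 2^{1 − 15} = 134596 · 1/16384 = 33649/4096.
Numerically: E[X] ≈ 8.21509.

E[X] = C(24,6)·2^(1−C(6,2)) = 33649/4096 ≈ 8.21509.
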